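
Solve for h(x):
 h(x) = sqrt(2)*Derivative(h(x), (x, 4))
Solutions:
 h(x) = C1*exp(-2^(7/8)*x/2) + C2*exp(2^(7/8)*x/2) + C3*sin(2^(7/8)*x/2) + C4*cos(2^(7/8)*x/2)


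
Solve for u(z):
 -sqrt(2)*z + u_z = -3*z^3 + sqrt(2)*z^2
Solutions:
 u(z) = C1 - 3*z^4/4 + sqrt(2)*z^3/3 + sqrt(2)*z^2/2


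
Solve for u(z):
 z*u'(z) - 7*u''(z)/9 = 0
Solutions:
 u(z) = C1 + C2*erfi(3*sqrt(14)*z/14)


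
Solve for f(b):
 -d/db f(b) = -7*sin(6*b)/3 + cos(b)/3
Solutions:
 f(b) = C1 - sin(b)/3 - 7*cos(6*b)/18


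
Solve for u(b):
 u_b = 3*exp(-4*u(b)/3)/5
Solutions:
 u(b) = 3*log(-I*(C1 + 4*b/5)^(1/4))
 u(b) = 3*log(I*(C1 + 4*b/5)^(1/4))
 u(b) = 3*log(-(C1 + 4*b/5)^(1/4))
 u(b) = 3*log(C1 + 4*b/5)/4


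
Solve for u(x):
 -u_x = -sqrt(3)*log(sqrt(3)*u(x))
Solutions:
 -2*sqrt(3)*Integral(1/(2*log(_y) + log(3)), (_y, u(x)))/3 = C1 - x


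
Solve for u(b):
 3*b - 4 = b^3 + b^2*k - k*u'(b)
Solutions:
 u(b) = C1 + b^4/(4*k) + b^3/3 - 3*b^2/(2*k) + 4*b/k


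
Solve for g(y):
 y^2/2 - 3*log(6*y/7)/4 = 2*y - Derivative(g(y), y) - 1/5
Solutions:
 g(y) = C1 - y^3/6 + y^2 + 3*y*log(y)/4 - 3*y*log(7)/4 - 19*y/20 + 3*y*log(6)/4


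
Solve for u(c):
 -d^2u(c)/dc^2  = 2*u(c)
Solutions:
 u(c) = C1*sin(sqrt(2)*c) + C2*cos(sqrt(2)*c)


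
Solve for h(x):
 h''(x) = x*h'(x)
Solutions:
 h(x) = C1 + C2*erfi(sqrt(2)*x/2)


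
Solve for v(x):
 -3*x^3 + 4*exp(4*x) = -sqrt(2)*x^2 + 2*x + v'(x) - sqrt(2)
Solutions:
 v(x) = C1 - 3*x^4/4 + sqrt(2)*x^3/3 - x^2 + sqrt(2)*x + exp(4*x)


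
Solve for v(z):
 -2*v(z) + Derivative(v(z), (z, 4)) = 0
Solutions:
 v(z) = C1*exp(-2^(1/4)*z) + C2*exp(2^(1/4)*z) + C3*sin(2^(1/4)*z) + C4*cos(2^(1/4)*z)


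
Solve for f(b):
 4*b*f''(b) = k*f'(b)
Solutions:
 f(b) = C1 + b^(re(k)/4 + 1)*(C2*sin(log(b)*Abs(im(k))/4) + C3*cos(log(b)*im(k)/4))


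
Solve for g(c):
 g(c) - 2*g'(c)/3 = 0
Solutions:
 g(c) = C1*exp(3*c/2)


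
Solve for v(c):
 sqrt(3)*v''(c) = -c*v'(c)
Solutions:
 v(c) = C1 + C2*erf(sqrt(2)*3^(3/4)*c/6)


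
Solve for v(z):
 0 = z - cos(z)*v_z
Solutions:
 v(z) = C1 + Integral(z/cos(z), z)


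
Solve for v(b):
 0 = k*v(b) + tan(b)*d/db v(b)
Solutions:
 v(b) = C1*exp(-k*log(sin(b)))


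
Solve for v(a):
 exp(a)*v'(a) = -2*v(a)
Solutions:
 v(a) = C1*exp(2*exp(-a))


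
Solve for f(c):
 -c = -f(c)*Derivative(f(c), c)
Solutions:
 f(c) = -sqrt(C1 + c^2)
 f(c) = sqrt(C1 + c^2)


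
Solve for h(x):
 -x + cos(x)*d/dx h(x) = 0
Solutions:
 h(x) = C1 + Integral(x/cos(x), x)


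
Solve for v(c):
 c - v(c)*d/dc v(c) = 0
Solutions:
 v(c) = -sqrt(C1 + c^2)
 v(c) = sqrt(C1 + c^2)


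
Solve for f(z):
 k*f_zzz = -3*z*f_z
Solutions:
 f(z) = C1 + Integral(C2*airyai(3^(1/3)*z*(-1/k)^(1/3)) + C3*airybi(3^(1/3)*z*(-1/k)^(1/3)), z)


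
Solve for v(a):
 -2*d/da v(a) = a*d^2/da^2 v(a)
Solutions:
 v(a) = C1 + C2/a


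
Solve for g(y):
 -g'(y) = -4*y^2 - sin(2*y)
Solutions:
 g(y) = C1 + 4*y^3/3 - cos(2*y)/2


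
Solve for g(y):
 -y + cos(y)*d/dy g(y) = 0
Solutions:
 g(y) = C1 + Integral(y/cos(y), y)


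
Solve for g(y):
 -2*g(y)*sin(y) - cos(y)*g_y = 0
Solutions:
 g(y) = C1*cos(y)^2


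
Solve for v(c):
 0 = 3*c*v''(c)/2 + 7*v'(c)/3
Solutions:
 v(c) = C1 + C2/c^(5/9)


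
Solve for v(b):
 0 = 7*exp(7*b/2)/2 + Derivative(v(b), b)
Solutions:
 v(b) = C1 - exp(b)^(7/2)


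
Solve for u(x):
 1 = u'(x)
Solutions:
 u(x) = C1 + x


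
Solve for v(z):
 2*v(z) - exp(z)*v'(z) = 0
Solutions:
 v(z) = C1*exp(-2*exp(-z))


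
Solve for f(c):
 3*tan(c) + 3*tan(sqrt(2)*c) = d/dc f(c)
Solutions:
 f(c) = C1 - 3*log(cos(c)) - 3*sqrt(2)*log(cos(sqrt(2)*c))/2


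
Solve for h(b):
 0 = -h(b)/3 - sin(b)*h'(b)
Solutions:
 h(b) = C1*(cos(b) + 1)^(1/6)/(cos(b) - 1)^(1/6)


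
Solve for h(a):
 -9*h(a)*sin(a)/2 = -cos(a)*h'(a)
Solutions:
 h(a) = C1/cos(a)^(9/2)


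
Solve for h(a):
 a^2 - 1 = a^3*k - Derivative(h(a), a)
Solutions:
 h(a) = C1 + a^4*k/4 - a^3/3 + a


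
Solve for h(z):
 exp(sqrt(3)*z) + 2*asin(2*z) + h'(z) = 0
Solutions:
 h(z) = C1 - 2*z*asin(2*z) - sqrt(1 - 4*z^2) - sqrt(3)*exp(sqrt(3)*z)/3


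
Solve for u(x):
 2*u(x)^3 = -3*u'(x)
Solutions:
 u(x) = -sqrt(6)*sqrt(-1/(C1 - 2*x))/2
 u(x) = sqrt(6)*sqrt(-1/(C1 - 2*x))/2


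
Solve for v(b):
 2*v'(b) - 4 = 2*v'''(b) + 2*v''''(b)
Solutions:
 v(b) = C1 + C2*exp(-b*(2*2^(1/3)/(3*sqrt(69) + 25)^(1/3) + 4 + 2^(2/3)*(3*sqrt(69) + 25)^(1/3))/12)*sin(2^(1/3)*sqrt(3)*b*(-2^(1/3)*(3*sqrt(69) + 25)^(1/3) + 2/(3*sqrt(69) + 25)^(1/3))/12) + C3*exp(-b*(2*2^(1/3)/(3*sqrt(69) + 25)^(1/3) + 4 + 2^(2/3)*(3*sqrt(69) + 25)^(1/3))/12)*cos(2^(1/3)*sqrt(3)*b*(-2^(1/3)*(3*sqrt(69) + 25)^(1/3) + 2/(3*sqrt(69) + 25)^(1/3))/12) + C4*exp(b*(-2 + 2*2^(1/3)/(3*sqrt(69) + 25)^(1/3) + 2^(2/3)*(3*sqrt(69) + 25)^(1/3))/6) + 2*b


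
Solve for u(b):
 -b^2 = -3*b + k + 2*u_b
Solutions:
 u(b) = C1 - b^3/6 + 3*b^2/4 - b*k/2


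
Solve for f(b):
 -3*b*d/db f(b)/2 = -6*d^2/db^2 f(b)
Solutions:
 f(b) = C1 + C2*erfi(sqrt(2)*b/4)


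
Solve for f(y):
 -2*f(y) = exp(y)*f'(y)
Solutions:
 f(y) = C1*exp(2*exp(-y))


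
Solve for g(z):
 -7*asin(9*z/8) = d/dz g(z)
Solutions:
 g(z) = C1 - 7*z*asin(9*z/8) - 7*sqrt(64 - 81*z^2)/9


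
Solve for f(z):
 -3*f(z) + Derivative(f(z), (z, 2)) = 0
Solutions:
 f(z) = C1*exp(-sqrt(3)*z) + C2*exp(sqrt(3)*z)


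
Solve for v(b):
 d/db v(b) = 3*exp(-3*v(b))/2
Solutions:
 v(b) = log(C1 + 9*b/2)/3
 v(b) = log((-1 - sqrt(3)*I)*(C1 + 9*b/2)^(1/3)/2)
 v(b) = log((-1 + sqrt(3)*I)*(C1 + 9*b/2)^(1/3)/2)


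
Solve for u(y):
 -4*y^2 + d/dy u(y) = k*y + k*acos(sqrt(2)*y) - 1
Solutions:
 u(y) = C1 + k*y^2/2 + k*(y*acos(sqrt(2)*y) - sqrt(2)*sqrt(1 - 2*y^2)/2) + 4*y^3/3 - y


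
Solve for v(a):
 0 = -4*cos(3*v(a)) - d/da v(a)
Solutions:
 v(a) = -asin((C1 + exp(24*a))/(C1 - exp(24*a)))/3 + pi/3
 v(a) = asin((C1 + exp(24*a))/(C1 - exp(24*a)))/3


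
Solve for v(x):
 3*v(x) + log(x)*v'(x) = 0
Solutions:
 v(x) = C1*exp(-3*li(x))


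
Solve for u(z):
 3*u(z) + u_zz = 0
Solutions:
 u(z) = C1*sin(sqrt(3)*z) + C2*cos(sqrt(3)*z)


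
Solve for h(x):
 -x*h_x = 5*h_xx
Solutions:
 h(x) = C1 + C2*erf(sqrt(10)*x/10)


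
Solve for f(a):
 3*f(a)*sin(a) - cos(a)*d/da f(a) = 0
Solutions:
 f(a) = C1/cos(a)^3


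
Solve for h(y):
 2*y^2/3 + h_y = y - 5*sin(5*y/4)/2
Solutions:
 h(y) = C1 - 2*y^3/9 + y^2/2 + 2*cos(5*y/4)


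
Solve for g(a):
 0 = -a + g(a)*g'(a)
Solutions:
 g(a) = -sqrt(C1 + a^2)
 g(a) = sqrt(C1 + a^2)


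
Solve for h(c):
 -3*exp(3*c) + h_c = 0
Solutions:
 h(c) = C1 + exp(3*c)


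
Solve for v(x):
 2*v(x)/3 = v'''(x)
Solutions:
 v(x) = C3*exp(2^(1/3)*3^(2/3)*x/3) + (C1*sin(2^(1/3)*3^(1/6)*x/2) + C2*cos(2^(1/3)*3^(1/6)*x/2))*exp(-2^(1/3)*3^(2/3)*x/6)


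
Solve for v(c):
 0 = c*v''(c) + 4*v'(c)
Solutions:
 v(c) = C1 + C2/c^3


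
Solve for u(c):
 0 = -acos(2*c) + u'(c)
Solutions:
 u(c) = C1 + c*acos(2*c) - sqrt(1 - 4*c^2)/2


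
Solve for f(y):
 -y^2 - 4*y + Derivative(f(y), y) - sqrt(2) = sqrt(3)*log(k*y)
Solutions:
 f(y) = C1 + y^3/3 + 2*y^2 + sqrt(3)*y*log(k*y) + y*(-sqrt(3) + sqrt(2))


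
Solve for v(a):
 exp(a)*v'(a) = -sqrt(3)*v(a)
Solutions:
 v(a) = C1*exp(sqrt(3)*exp(-a))


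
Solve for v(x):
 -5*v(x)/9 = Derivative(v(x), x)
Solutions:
 v(x) = C1*exp(-5*x/9)


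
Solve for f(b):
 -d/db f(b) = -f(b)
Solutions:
 f(b) = C1*exp(b)


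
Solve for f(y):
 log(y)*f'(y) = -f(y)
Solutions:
 f(y) = C1*exp(-li(y))


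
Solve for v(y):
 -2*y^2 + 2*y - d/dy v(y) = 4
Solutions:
 v(y) = C1 - 2*y^3/3 + y^2 - 4*y


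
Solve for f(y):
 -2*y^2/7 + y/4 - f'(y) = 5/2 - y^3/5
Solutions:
 f(y) = C1 + y^4/20 - 2*y^3/21 + y^2/8 - 5*y/2


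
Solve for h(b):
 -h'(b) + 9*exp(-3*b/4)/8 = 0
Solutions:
 h(b) = C1 - 3*exp(-3*b/4)/2


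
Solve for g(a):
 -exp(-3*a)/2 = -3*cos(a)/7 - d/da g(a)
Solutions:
 g(a) = C1 - 3*sin(a)/7 - exp(-3*a)/6


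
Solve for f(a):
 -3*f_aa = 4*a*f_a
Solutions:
 f(a) = C1 + C2*erf(sqrt(6)*a/3)


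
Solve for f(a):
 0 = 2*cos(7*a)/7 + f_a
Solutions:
 f(a) = C1 - 2*sin(7*a)/49


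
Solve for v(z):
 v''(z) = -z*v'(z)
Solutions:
 v(z) = C1 + C2*erf(sqrt(2)*z/2)


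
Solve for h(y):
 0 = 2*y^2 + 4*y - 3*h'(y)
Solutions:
 h(y) = C1 + 2*y^3/9 + 2*y^2/3


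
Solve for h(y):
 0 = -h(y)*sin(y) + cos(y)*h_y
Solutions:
 h(y) = C1/cos(y)


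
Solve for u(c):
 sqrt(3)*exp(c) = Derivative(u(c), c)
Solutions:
 u(c) = C1 + sqrt(3)*exp(c)


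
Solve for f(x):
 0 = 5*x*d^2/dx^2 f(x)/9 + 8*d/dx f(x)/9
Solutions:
 f(x) = C1 + C2/x^(3/5)


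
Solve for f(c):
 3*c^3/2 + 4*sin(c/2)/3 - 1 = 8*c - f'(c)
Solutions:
 f(c) = C1 - 3*c^4/8 + 4*c^2 + c + 8*cos(c/2)/3


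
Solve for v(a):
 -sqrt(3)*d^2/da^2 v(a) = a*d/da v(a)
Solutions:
 v(a) = C1 + C2*erf(sqrt(2)*3^(3/4)*a/6)


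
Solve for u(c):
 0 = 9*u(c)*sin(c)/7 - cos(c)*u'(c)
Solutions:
 u(c) = C1/cos(c)^(9/7)


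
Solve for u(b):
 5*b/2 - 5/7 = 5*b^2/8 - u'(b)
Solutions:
 u(b) = C1 + 5*b^3/24 - 5*b^2/4 + 5*b/7


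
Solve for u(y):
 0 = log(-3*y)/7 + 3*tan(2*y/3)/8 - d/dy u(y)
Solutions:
 u(y) = C1 + y*log(-y)/7 - y/7 + y*log(3)/7 - 9*log(cos(2*y/3))/16


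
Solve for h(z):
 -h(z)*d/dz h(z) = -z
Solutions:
 h(z) = -sqrt(C1 + z^2)
 h(z) = sqrt(C1 + z^2)


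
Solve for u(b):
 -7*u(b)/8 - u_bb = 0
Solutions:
 u(b) = C1*sin(sqrt(14)*b/4) + C2*cos(sqrt(14)*b/4)


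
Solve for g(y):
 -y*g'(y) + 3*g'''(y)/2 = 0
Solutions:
 g(y) = C1 + Integral(C2*airyai(2^(1/3)*3^(2/3)*y/3) + C3*airybi(2^(1/3)*3^(2/3)*y/3), y)


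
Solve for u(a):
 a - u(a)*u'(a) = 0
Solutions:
 u(a) = -sqrt(C1 + a^2)
 u(a) = sqrt(C1 + a^2)


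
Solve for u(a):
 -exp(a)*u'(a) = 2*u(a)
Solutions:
 u(a) = C1*exp(2*exp(-a))


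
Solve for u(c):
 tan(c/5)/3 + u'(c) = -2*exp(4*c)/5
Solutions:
 u(c) = C1 - exp(4*c)/10 + 5*log(cos(c/5))/3


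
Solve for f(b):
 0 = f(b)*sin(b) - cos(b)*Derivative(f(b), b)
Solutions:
 f(b) = C1/cos(b)


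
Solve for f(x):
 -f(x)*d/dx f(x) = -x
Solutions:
 f(x) = -sqrt(C1 + x^2)
 f(x) = sqrt(C1 + x^2)


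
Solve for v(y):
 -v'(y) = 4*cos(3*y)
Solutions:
 v(y) = C1 - 4*sin(3*y)/3


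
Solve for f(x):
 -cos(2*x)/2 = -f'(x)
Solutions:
 f(x) = C1 + sin(2*x)/4


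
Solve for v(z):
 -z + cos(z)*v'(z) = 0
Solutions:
 v(z) = C1 + Integral(z/cos(z), z)


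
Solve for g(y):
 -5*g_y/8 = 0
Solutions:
 g(y) = C1


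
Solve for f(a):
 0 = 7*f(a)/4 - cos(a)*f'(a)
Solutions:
 f(a) = C1*(sin(a) + 1)^(7/8)/(sin(a) - 1)^(7/8)


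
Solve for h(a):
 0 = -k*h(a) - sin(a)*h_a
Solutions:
 h(a) = C1*exp(k*(-log(cos(a) - 1) + log(cos(a) + 1))/2)


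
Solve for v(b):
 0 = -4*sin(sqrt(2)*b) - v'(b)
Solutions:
 v(b) = C1 + 2*sqrt(2)*cos(sqrt(2)*b)


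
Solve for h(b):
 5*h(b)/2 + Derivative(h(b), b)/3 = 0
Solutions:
 h(b) = C1*exp(-15*b/2)


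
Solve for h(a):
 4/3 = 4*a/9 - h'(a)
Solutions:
 h(a) = C1 + 2*a^2/9 - 4*a/3


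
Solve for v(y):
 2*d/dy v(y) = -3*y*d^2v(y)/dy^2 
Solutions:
 v(y) = C1 + C2*y^(1/3)


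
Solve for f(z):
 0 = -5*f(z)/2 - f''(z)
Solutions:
 f(z) = C1*sin(sqrt(10)*z/2) + C2*cos(sqrt(10)*z/2)


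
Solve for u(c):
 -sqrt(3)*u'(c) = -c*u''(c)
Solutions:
 u(c) = C1 + C2*c^(1 + sqrt(3))


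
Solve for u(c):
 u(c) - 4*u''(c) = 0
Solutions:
 u(c) = C1*exp(-c/2) + C2*exp(c/2)


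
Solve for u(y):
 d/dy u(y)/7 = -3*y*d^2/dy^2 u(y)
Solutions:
 u(y) = C1 + C2*y^(20/21)


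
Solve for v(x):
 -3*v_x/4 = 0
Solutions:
 v(x) = C1


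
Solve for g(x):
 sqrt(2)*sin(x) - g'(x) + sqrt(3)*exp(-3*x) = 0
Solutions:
 g(x) = C1 - sqrt(2)*cos(x) - sqrt(3)*exp(-3*x)/3


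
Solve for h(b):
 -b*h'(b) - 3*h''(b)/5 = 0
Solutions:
 h(b) = C1 + C2*erf(sqrt(30)*b/6)


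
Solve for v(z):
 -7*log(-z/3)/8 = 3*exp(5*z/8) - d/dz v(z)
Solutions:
 v(z) = C1 + 7*z*log(-z)/8 + 7*z*(-log(3) - 1)/8 + 24*exp(5*z/8)/5


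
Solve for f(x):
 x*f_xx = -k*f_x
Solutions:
 f(x) = C1 + x^(1 - re(k))*(C2*sin(log(x)*Abs(im(k))) + C3*cos(log(x)*im(k)))


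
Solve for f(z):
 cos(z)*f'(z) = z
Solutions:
 f(z) = C1 + Integral(z/cos(z), z)


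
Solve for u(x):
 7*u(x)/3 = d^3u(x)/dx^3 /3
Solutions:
 u(x) = C3*exp(7^(1/3)*x) + (C1*sin(sqrt(3)*7^(1/3)*x/2) + C2*cos(sqrt(3)*7^(1/3)*x/2))*exp(-7^(1/3)*x/2)


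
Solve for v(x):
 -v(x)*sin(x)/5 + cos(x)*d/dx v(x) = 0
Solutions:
 v(x) = C1/cos(x)^(1/5)


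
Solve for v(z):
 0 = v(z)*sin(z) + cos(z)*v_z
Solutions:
 v(z) = C1*cos(z)


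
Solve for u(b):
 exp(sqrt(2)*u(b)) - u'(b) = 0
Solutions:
 u(b) = sqrt(2)*(2*log(-1/(C1 + b)) - log(2))/4


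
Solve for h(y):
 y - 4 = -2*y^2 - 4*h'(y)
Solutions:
 h(y) = C1 - y^3/6 - y^2/8 + y


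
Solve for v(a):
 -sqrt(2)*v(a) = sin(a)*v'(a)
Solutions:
 v(a) = C1*(cos(a) + 1)^(sqrt(2)/2)/(cos(a) - 1)^(sqrt(2)/2)


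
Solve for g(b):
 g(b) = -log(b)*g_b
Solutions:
 g(b) = C1*exp(-li(b))


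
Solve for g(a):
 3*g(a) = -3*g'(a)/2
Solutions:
 g(a) = C1*exp(-2*a)


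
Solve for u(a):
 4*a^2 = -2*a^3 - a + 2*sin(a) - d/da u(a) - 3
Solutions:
 u(a) = C1 - a^4/2 - 4*a^3/3 - a^2/2 - 3*a - 2*cos(a)


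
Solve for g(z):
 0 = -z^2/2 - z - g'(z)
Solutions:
 g(z) = C1 - z^3/6 - z^2/2


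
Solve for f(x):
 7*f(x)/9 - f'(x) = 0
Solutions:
 f(x) = C1*exp(7*x/9)


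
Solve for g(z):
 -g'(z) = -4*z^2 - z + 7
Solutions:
 g(z) = C1 + 4*z^3/3 + z^2/2 - 7*z


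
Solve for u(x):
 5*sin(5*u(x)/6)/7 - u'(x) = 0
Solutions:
 -5*x/7 + 3*log(cos(5*u(x)/6) - 1)/5 - 3*log(cos(5*u(x)/6) + 1)/5 = C1


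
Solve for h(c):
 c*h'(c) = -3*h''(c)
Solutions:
 h(c) = C1 + C2*erf(sqrt(6)*c/6)


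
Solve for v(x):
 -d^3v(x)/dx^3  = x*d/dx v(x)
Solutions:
 v(x) = C1 + Integral(C2*airyai(-x) + C3*airybi(-x), x)


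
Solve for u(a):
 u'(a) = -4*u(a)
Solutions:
 u(a) = C1*exp(-4*a)


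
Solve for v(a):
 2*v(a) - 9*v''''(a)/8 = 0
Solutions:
 v(a) = C1*exp(-2*sqrt(3)*a/3) + C2*exp(2*sqrt(3)*a/3) + C3*sin(2*sqrt(3)*a/3) + C4*cos(2*sqrt(3)*a/3)


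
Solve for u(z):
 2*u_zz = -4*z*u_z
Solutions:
 u(z) = C1 + C2*erf(z)


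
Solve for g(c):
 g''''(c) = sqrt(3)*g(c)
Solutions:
 g(c) = C1*exp(-3^(1/8)*c) + C2*exp(3^(1/8)*c) + C3*sin(3^(1/8)*c) + C4*cos(3^(1/8)*c)


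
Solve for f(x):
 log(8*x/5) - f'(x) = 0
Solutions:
 f(x) = C1 + x*log(x) - x + x*log(8/5)


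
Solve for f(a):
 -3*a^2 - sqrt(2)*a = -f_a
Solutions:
 f(a) = C1 + a^3 + sqrt(2)*a^2/2


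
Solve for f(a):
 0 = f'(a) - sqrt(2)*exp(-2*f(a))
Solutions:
 f(a) = log(-sqrt(C1 + 2*sqrt(2)*a))
 f(a) = log(C1 + 2*sqrt(2)*a)/2


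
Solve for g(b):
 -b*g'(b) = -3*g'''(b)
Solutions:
 g(b) = C1 + Integral(C2*airyai(3^(2/3)*b/3) + C3*airybi(3^(2/3)*b/3), b)


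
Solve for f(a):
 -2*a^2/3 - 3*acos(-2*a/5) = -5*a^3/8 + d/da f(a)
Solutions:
 f(a) = C1 + 5*a^4/32 - 2*a^3/9 - 3*a*acos(-2*a/5) - 3*sqrt(25 - 4*a^2)/2


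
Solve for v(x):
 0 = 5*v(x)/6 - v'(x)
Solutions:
 v(x) = C1*exp(5*x/6)


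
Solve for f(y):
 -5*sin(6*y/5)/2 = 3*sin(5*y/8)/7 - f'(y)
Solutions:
 f(y) = C1 - 24*cos(5*y/8)/35 - 25*cos(6*y/5)/12


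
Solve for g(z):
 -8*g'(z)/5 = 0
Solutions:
 g(z) = C1


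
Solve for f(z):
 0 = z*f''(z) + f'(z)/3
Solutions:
 f(z) = C1 + C2*z^(2/3)


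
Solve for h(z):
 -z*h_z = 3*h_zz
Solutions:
 h(z) = C1 + C2*erf(sqrt(6)*z/6)


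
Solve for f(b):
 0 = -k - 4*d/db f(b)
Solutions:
 f(b) = C1 - b*k/4


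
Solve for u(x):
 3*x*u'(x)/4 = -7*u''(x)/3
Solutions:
 u(x) = C1 + C2*erf(3*sqrt(14)*x/28)


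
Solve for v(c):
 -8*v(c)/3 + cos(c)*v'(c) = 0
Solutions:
 v(c) = C1*(sin(c) + 1)^(4/3)/(sin(c) - 1)^(4/3)


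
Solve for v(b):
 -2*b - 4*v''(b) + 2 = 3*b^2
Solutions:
 v(b) = C1 + C2*b - b^4/16 - b^3/12 + b^2/4


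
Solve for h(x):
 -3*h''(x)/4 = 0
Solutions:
 h(x) = C1 + C2*x


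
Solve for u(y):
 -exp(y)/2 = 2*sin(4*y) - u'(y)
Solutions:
 u(y) = C1 + exp(y)/2 - cos(4*y)/2


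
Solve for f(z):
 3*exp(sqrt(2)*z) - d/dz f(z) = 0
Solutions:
 f(z) = C1 + 3*sqrt(2)*exp(sqrt(2)*z)/2


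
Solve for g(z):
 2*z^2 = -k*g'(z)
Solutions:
 g(z) = C1 - 2*z^3/(3*k)


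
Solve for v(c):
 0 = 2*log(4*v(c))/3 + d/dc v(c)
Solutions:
 3*Integral(1/(log(_y) + 2*log(2)), (_y, v(c)))/2 = C1 - c


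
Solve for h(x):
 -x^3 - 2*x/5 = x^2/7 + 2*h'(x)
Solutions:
 h(x) = C1 - x^4/8 - x^3/42 - x^2/10


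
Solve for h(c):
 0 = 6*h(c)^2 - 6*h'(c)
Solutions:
 h(c) = -1/(C1 + c)


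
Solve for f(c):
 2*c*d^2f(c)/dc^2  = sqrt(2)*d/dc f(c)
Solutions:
 f(c) = C1 + C2*c^(sqrt(2)/2 + 1)


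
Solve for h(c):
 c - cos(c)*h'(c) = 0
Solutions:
 h(c) = C1 + Integral(c/cos(c), c)


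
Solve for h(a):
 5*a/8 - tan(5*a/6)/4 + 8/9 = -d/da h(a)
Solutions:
 h(a) = C1 - 5*a^2/16 - 8*a/9 - 3*log(cos(5*a/6))/10


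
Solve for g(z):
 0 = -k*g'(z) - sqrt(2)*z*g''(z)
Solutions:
 g(z) = C1 + z^(-sqrt(2)*re(k)/2 + 1)*(C2*sin(sqrt(2)*log(z)*Abs(im(k))/2) + C3*cos(sqrt(2)*log(z)*im(k)/2))


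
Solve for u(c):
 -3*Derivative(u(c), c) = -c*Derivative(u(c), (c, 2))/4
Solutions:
 u(c) = C1 + C2*c^13


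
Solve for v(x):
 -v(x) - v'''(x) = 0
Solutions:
 v(x) = C3*exp(-x) + (C1*sin(sqrt(3)*x/2) + C2*cos(sqrt(3)*x/2))*exp(x/2)


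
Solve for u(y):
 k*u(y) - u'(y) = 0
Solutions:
 u(y) = C1*exp(k*y)


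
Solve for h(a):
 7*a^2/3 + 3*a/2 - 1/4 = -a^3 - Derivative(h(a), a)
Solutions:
 h(a) = C1 - a^4/4 - 7*a^3/9 - 3*a^2/4 + a/4


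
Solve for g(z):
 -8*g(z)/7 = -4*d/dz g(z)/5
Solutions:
 g(z) = C1*exp(10*z/7)


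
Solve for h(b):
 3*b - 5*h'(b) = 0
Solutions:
 h(b) = C1 + 3*b^2/10


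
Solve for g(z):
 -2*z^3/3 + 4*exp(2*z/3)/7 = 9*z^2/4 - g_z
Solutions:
 g(z) = C1 + z^4/6 + 3*z^3/4 - 6*exp(2*z/3)/7


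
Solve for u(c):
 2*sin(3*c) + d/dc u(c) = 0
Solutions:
 u(c) = C1 + 2*cos(3*c)/3


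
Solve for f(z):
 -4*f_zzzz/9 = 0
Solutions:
 f(z) = C1 + C2*z + C3*z^2 + C4*z^3


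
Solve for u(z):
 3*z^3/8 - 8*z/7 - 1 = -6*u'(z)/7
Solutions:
 u(z) = C1 - 7*z^4/64 + 2*z^2/3 + 7*z/6


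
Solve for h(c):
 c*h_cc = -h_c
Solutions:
 h(c) = C1 + C2*log(c)


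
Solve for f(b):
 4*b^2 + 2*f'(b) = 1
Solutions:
 f(b) = C1 - 2*b^3/3 + b/2


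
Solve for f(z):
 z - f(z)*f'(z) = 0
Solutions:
 f(z) = -sqrt(C1 + z^2)
 f(z) = sqrt(C1 + z^2)


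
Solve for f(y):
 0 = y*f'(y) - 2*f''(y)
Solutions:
 f(y) = C1 + C2*erfi(y/2)


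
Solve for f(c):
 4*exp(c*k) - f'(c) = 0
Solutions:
 f(c) = C1 + 4*exp(c*k)/k


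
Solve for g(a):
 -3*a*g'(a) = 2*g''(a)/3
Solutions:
 g(a) = C1 + C2*erf(3*a/2)


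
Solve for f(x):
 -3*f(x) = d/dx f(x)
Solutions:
 f(x) = C1*exp(-3*x)


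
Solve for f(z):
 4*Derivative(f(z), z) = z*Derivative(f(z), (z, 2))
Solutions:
 f(z) = C1 + C2*z^5


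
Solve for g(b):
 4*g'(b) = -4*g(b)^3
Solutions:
 g(b) = -sqrt(2)*sqrt(-1/(C1 - b))/2
 g(b) = sqrt(2)*sqrt(-1/(C1 - b))/2


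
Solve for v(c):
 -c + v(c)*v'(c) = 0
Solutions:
 v(c) = -sqrt(C1 + c^2)
 v(c) = sqrt(C1 + c^2)


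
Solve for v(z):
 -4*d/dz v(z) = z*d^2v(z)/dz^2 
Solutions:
 v(z) = C1 + C2/z^3


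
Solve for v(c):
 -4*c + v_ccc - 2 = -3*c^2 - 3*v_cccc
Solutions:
 v(c) = C1 + C2*c + C3*c^2 + C4*exp(-c/3) - c^5/20 + 11*c^4/12 - 32*c^3/3


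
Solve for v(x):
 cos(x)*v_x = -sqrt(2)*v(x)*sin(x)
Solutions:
 v(x) = C1*cos(x)^(sqrt(2))


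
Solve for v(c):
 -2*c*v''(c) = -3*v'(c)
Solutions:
 v(c) = C1 + C2*c^(5/2)


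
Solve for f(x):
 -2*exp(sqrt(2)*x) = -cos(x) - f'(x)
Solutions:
 f(x) = C1 + sqrt(2)*exp(sqrt(2)*x) - sin(x)


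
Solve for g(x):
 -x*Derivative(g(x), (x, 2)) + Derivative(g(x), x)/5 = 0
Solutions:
 g(x) = C1 + C2*x^(6/5)


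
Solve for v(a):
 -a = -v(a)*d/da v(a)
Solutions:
 v(a) = -sqrt(C1 + a^2)
 v(a) = sqrt(C1 + a^2)


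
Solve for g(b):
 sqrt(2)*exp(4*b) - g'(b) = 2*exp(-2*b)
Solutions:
 g(b) = C1 + sqrt(2)*exp(4*b)/4 + exp(-2*b)


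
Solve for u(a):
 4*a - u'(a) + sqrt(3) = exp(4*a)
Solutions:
 u(a) = C1 + 2*a^2 + sqrt(3)*a - exp(4*a)/4


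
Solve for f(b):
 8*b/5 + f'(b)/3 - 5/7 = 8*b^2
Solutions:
 f(b) = C1 + 8*b^3 - 12*b^2/5 + 15*b/7


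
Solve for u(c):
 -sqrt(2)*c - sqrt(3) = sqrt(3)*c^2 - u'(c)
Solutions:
 u(c) = C1 + sqrt(3)*c^3/3 + sqrt(2)*c^2/2 + sqrt(3)*c


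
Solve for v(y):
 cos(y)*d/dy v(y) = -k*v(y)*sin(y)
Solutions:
 v(y) = C1*exp(k*log(cos(y)))


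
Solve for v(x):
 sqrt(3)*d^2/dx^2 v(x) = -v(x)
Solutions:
 v(x) = C1*sin(3^(3/4)*x/3) + C2*cos(3^(3/4)*x/3)


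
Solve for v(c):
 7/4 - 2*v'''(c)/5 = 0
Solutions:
 v(c) = C1 + C2*c + C3*c^2 + 35*c^3/48


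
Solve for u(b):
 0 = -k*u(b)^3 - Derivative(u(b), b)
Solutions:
 u(b) = -sqrt(2)*sqrt(-1/(C1 - b*k))/2
 u(b) = sqrt(2)*sqrt(-1/(C1 - b*k))/2


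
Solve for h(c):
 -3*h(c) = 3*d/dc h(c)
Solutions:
 h(c) = C1*exp(-c)


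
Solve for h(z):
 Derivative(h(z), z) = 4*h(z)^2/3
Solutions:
 h(z) = -3/(C1 + 4*z)


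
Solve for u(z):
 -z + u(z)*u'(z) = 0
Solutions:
 u(z) = -sqrt(C1 + z^2)
 u(z) = sqrt(C1 + z^2)


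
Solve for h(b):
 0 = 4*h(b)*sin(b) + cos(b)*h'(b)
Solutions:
 h(b) = C1*cos(b)^4


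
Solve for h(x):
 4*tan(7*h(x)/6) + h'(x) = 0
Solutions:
 h(x) = -6*asin(C1*exp(-14*x/3))/7 + 6*pi/7
 h(x) = 6*asin(C1*exp(-14*x/3))/7


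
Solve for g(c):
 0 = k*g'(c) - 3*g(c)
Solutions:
 g(c) = C1*exp(3*c/k)


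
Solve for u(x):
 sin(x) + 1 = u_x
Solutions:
 u(x) = C1 + x - cos(x)


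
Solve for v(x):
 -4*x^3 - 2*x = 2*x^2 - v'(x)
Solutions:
 v(x) = C1 + x^4 + 2*x^3/3 + x^2


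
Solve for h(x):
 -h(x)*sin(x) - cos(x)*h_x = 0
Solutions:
 h(x) = C1*cos(x)


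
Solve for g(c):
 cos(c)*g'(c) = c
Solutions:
 g(c) = C1 + Integral(c/cos(c), c)


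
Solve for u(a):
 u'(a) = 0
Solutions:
 u(a) = C1


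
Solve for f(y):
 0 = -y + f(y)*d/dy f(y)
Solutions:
 f(y) = -sqrt(C1 + y^2)
 f(y) = sqrt(C1 + y^2)


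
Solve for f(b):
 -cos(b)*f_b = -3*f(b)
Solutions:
 f(b) = C1*(sin(b) + 1)^(3/2)/(sin(b) - 1)^(3/2)


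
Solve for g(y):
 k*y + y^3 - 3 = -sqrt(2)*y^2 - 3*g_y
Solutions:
 g(y) = C1 - k*y^2/6 - y^4/12 - sqrt(2)*y^3/9 + y


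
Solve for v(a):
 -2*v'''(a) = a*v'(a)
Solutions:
 v(a) = C1 + Integral(C2*airyai(-2^(2/3)*a/2) + C3*airybi(-2^(2/3)*a/2), a)


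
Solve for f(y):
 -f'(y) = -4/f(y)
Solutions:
 f(y) = -sqrt(C1 + 8*y)
 f(y) = sqrt(C1 + 8*y)


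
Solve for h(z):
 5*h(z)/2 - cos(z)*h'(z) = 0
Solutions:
 h(z) = C1*(sin(z) + 1)^(5/4)/(sin(z) - 1)^(5/4)


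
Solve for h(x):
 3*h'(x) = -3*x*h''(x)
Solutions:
 h(x) = C1 + C2*log(x)


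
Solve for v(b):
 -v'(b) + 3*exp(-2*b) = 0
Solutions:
 v(b) = C1 - 3*exp(-2*b)/2


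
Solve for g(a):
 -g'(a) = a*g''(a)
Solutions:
 g(a) = C1 + C2*log(a)


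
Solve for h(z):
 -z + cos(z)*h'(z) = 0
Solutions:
 h(z) = C1 + Integral(z/cos(z), z)


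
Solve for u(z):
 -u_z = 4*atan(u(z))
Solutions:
 Integral(1/atan(_y), (_y, u(z))) = C1 - 4*z


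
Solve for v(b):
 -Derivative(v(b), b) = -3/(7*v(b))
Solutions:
 v(b) = -sqrt(C1 + 42*b)/7
 v(b) = sqrt(C1 + 42*b)/7


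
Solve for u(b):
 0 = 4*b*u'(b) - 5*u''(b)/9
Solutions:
 u(b) = C1 + C2*erfi(3*sqrt(10)*b/5)


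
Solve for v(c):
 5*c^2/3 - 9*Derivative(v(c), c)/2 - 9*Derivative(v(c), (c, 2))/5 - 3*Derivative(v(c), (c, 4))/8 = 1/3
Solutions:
 v(c) = C1 + C2*exp(2^(1/3)*c*(-4*2^(1/3)/(3 + sqrt(6265)/25)^(1/3) + 5*(3 + sqrt(6265)/25)^(1/3))/10)*sin(sqrt(3)*c*(72/(162 + 54*sqrt(6265)/25)^(1/3) + 5*(162 + 54*sqrt(6265)/25)^(1/3))/30) + C3*exp(2^(1/3)*c*(-4*2^(1/3)/(3 + sqrt(6265)/25)^(1/3) + 5*(3 + sqrt(6265)/25)^(1/3))/10)*cos(sqrt(3)*c*(72/(162 + 54*sqrt(6265)/25)^(1/3) + 5*(162 + 54*sqrt(6265)/25)^(1/3))/30) + C4*exp(2^(1/3)*c*(-(3 + sqrt(6265)/25)^(1/3) + 4*2^(1/3)/(5*(3 + sqrt(6265)/25)^(1/3)))) + 10*c^3/81 - 4*c^2/27 + 2*c/45


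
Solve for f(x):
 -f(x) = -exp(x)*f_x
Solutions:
 f(x) = C1*exp(-exp(-x))


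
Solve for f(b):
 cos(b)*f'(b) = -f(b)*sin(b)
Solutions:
 f(b) = C1*cos(b)


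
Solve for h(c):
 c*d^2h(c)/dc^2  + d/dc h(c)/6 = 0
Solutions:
 h(c) = C1 + C2*c^(5/6)


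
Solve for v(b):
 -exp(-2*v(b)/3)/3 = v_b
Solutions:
 v(b) = 3*log(-sqrt(C1 - b)) - 3*log(3) + 3*log(2)/2
 v(b) = 3*log(C1 - b)/2 - 3*log(3) + 3*log(2)/2


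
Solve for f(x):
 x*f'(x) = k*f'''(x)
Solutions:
 f(x) = C1 + Integral(C2*airyai(x*(1/k)^(1/3)) + C3*airybi(x*(1/k)^(1/3)), x)


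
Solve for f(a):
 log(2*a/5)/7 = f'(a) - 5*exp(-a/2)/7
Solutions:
 f(a) = C1 + a*log(a)/7 + a*(-log(5) - 1 + log(2))/7 - 10*exp(-a/2)/7


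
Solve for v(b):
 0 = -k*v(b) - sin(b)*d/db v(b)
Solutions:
 v(b) = C1*exp(k*(-log(cos(b) - 1) + log(cos(b) + 1))/2)


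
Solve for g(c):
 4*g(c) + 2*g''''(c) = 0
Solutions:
 g(c) = (C1*sin(2^(3/4)*c/2) + C2*cos(2^(3/4)*c/2))*exp(-2^(3/4)*c/2) + (C3*sin(2^(3/4)*c/2) + C4*cos(2^(3/4)*c/2))*exp(2^(3/4)*c/2)


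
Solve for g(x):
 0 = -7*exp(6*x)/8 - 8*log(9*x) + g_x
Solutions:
 g(x) = C1 + 8*x*log(x) + 8*x*(-1 + 2*log(3)) + 7*exp(6*x)/48


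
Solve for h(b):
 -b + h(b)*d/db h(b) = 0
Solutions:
 h(b) = -sqrt(C1 + b^2)
 h(b) = sqrt(C1 + b^2)


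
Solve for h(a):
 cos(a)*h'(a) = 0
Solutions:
 h(a) = C1


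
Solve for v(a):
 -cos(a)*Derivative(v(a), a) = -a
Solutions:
 v(a) = C1 + Integral(a/cos(a), a)


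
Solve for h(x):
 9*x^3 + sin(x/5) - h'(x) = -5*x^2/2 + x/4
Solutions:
 h(x) = C1 + 9*x^4/4 + 5*x^3/6 - x^2/8 - 5*cos(x/5)


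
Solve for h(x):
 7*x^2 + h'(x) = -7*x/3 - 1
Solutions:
 h(x) = C1 - 7*x^3/3 - 7*x^2/6 - x


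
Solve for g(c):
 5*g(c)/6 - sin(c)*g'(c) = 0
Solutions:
 g(c) = C1*(cos(c) - 1)^(5/12)/(cos(c) + 1)^(5/12)


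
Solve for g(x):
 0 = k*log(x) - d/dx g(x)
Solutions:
 g(x) = C1 + k*x*log(x) - k*x


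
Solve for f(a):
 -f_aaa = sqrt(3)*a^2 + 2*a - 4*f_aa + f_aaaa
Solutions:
 f(a) = C1 + C2*a + C3*exp(a*(-1 + sqrt(17))/2) + C4*exp(-a*(1 + sqrt(17))/2) + sqrt(3)*a^4/48 + a^3*(sqrt(3) + 4)/48 + a^2*(4 + 5*sqrt(3))/64


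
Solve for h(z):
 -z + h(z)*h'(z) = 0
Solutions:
 h(z) = -sqrt(C1 + z^2)
 h(z) = sqrt(C1 + z^2)


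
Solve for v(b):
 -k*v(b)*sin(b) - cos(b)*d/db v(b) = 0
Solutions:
 v(b) = C1*exp(k*log(cos(b)))


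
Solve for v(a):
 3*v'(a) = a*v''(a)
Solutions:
 v(a) = C1 + C2*a^4


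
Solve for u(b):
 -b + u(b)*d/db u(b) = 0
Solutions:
 u(b) = -sqrt(C1 + b^2)
 u(b) = sqrt(C1 + b^2)


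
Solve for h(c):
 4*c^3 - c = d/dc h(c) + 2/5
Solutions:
 h(c) = C1 + c^4 - c^2/2 - 2*c/5


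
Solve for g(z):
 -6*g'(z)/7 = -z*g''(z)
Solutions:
 g(z) = C1 + C2*z^(13/7)


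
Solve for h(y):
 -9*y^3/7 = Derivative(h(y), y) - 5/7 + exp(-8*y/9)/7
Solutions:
 h(y) = C1 - 9*y^4/28 + 5*y/7 + 9*exp(-8*y/9)/56


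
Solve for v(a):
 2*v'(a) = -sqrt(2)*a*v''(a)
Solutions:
 v(a) = C1 + C2*a^(1 - sqrt(2))


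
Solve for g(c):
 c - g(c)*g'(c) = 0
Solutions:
 g(c) = -sqrt(C1 + c^2)
 g(c) = sqrt(C1 + c^2)


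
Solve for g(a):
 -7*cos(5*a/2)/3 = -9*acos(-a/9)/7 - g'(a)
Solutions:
 g(a) = C1 - 9*a*acos(-a/9)/7 - 9*sqrt(81 - a^2)/7 + 14*sin(5*a/2)/15


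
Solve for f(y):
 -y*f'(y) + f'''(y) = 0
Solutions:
 f(y) = C1 + Integral(C2*airyai(y) + C3*airybi(y), y)


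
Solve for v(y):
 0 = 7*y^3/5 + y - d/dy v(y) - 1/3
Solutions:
 v(y) = C1 + 7*y^4/20 + y^2/2 - y/3


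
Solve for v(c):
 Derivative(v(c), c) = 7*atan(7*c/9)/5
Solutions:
 v(c) = C1 + 7*c*atan(7*c/9)/5 - 9*log(49*c^2 + 81)/10


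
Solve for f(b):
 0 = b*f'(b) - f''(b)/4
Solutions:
 f(b) = C1 + C2*erfi(sqrt(2)*b)


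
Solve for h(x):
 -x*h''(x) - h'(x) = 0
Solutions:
 h(x) = C1 + C2*log(x)


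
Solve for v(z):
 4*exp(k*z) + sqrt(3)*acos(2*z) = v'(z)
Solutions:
 v(z) = C1 + sqrt(3)*(z*acos(2*z) - sqrt(1 - 4*z^2)/2) + 4*Piecewise((exp(k*z)/k, Ne(k, 0)), (z, True))


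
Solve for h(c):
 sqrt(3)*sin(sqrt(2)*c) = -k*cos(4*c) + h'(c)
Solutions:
 h(c) = C1 + k*sin(4*c)/4 - sqrt(6)*cos(sqrt(2)*c)/2


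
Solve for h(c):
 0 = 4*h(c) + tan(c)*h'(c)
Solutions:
 h(c) = C1/sin(c)^4


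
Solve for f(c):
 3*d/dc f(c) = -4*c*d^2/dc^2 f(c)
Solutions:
 f(c) = C1 + C2*c^(1/4)


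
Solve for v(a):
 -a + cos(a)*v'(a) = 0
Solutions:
 v(a) = C1 + Integral(a/cos(a), a)


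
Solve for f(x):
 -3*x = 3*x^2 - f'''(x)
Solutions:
 f(x) = C1 + C2*x + C3*x^2 + x^5/20 + x^4/8


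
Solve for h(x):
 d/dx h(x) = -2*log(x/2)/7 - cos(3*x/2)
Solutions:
 h(x) = C1 - 2*x*log(x)/7 + 2*x*log(2)/7 + 2*x/7 - 2*sin(3*x/2)/3


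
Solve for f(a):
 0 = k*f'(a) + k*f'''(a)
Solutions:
 f(a) = C1 + C2*sin(a) + C3*cos(a)


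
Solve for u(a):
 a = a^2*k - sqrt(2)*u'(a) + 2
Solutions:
 u(a) = C1 + sqrt(2)*a^3*k/6 - sqrt(2)*a^2/4 + sqrt(2)*a


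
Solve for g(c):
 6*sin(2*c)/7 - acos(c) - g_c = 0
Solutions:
 g(c) = C1 - c*acos(c) + sqrt(1 - c^2) - 3*cos(2*c)/7


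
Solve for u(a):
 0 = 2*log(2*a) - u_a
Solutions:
 u(a) = C1 + 2*a*log(a) - 2*a + a*log(4)


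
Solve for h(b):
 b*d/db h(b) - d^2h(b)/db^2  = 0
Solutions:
 h(b) = C1 + C2*erfi(sqrt(2)*b/2)


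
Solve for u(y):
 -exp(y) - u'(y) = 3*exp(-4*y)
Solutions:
 u(y) = C1 - exp(y) + 3*exp(-4*y)/4


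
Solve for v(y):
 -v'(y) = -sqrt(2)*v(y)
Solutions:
 v(y) = C1*exp(sqrt(2)*y)


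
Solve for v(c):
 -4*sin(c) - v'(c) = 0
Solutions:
 v(c) = C1 + 4*cos(c)


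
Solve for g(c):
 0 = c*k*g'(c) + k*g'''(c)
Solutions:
 g(c) = C1 + Integral(C2*airyai(-c) + C3*airybi(-c), c)


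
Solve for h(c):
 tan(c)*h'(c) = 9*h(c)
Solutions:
 h(c) = C1*sin(c)^9


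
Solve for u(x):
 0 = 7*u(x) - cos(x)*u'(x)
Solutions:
 u(x) = C1*sqrt(sin(x) + 1)*(sin(x)^3 + 3*sin(x)^2 + 3*sin(x) + 1)/(sqrt(sin(x) - 1)*(sin(x)^3 - 3*sin(x)^2 + 3*sin(x) - 1))


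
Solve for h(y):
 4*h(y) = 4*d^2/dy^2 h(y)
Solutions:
 h(y) = C1*exp(-y) + C2*exp(y)


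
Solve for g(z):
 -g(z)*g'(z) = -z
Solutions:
 g(z) = -sqrt(C1 + z^2)
 g(z) = sqrt(C1 + z^2)


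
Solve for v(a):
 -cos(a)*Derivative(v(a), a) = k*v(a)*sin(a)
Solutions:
 v(a) = C1*exp(k*log(cos(a)))


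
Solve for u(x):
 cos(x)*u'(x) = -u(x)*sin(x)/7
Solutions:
 u(x) = C1*cos(x)^(1/7)


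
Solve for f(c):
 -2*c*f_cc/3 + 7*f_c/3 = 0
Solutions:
 f(c) = C1 + C2*c^(9/2)


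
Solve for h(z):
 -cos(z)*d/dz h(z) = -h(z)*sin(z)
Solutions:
 h(z) = C1/cos(z)


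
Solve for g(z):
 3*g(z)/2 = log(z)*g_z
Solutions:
 g(z) = C1*exp(3*li(z)/2)


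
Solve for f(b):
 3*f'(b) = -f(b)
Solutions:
 f(b) = C1*exp(-b/3)


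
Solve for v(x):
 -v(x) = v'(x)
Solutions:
 v(x) = C1*exp(-x)


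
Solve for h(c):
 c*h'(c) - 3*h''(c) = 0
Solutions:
 h(c) = C1 + C2*erfi(sqrt(6)*c/6)


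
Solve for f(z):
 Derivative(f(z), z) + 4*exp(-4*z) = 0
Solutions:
 f(z) = C1 + exp(-4*z)


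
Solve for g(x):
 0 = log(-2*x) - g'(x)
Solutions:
 g(x) = C1 + x*log(-x) + x*(-1 + log(2))


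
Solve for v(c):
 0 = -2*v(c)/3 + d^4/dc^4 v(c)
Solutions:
 v(c) = C1*exp(-2^(1/4)*3^(3/4)*c/3) + C2*exp(2^(1/4)*3^(3/4)*c/3) + C3*sin(2^(1/4)*3^(3/4)*c/3) + C4*cos(2^(1/4)*3^(3/4)*c/3)


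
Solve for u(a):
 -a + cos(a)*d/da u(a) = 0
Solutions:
 u(a) = C1 + Integral(a/cos(a), a)


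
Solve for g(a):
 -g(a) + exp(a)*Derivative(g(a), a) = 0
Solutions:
 g(a) = C1*exp(-exp(-a))


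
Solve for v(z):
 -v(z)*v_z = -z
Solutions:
 v(z) = -sqrt(C1 + z^2)
 v(z) = sqrt(C1 + z^2)


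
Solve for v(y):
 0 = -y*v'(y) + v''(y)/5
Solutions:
 v(y) = C1 + C2*erfi(sqrt(10)*y/2)


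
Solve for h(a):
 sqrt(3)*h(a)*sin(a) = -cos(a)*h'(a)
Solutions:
 h(a) = C1*cos(a)^(sqrt(3))


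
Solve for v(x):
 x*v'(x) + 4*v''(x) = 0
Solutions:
 v(x) = C1 + C2*erf(sqrt(2)*x/4)


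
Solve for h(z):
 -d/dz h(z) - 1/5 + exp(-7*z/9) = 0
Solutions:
 h(z) = C1 - z/5 - 9*exp(-7*z/9)/7


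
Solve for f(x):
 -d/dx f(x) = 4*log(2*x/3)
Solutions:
 f(x) = C1 - 4*x*log(x) + x*log(81/16) + 4*x


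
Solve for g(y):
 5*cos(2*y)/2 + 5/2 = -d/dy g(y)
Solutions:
 g(y) = C1 - 5*y/2 - 5*sin(y)*cos(y)/2


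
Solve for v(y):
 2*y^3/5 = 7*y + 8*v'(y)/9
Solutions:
 v(y) = C1 + 9*y^4/80 - 63*y^2/16


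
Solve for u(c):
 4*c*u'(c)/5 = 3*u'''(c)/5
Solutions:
 u(c) = C1 + Integral(C2*airyai(6^(2/3)*c/3) + C3*airybi(6^(2/3)*c/3), c)


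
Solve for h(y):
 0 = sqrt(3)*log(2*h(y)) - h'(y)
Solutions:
 -sqrt(3)*Integral(1/(log(_y) + log(2)), (_y, h(y)))/3 = C1 - y


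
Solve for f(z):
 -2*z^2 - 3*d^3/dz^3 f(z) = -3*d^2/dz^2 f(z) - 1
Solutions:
 f(z) = C1 + C2*z + C3*exp(z) + z^4/18 + 2*z^3/9 + z^2/2


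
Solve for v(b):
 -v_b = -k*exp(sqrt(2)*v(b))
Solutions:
 v(b) = sqrt(2)*(2*log(-1/(C1 + b*k)) - log(2))/4


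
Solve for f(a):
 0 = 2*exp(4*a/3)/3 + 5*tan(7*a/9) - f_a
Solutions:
 f(a) = C1 + exp(4*a/3)/2 - 45*log(cos(7*a/9))/7


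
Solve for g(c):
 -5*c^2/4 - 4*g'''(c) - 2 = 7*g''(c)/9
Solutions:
 g(c) = C1 + C2*c + C3*exp(-7*c/36) - 15*c^4/112 + 135*c^3/49 - 15021*c^2/343


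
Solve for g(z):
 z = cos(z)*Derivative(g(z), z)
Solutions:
 g(z) = C1 + Integral(z/cos(z), z)


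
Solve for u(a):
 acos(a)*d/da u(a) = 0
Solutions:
 u(a) = C1


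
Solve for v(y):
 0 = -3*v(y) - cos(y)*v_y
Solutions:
 v(y) = C1*(sin(y) - 1)^(3/2)/(sin(y) + 1)^(3/2)


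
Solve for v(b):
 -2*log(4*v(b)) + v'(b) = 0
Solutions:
 -Integral(1/(log(_y) + 2*log(2)), (_y, v(b)))/2 = C1 - b


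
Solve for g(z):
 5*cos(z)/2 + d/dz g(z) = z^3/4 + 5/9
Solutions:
 g(z) = C1 + z^4/16 + 5*z/9 - 5*sin(z)/2


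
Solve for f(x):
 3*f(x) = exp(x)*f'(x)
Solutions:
 f(x) = C1*exp(-3*exp(-x))


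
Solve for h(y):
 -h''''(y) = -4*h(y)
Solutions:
 h(y) = C1*exp(-sqrt(2)*y) + C2*exp(sqrt(2)*y) + C3*sin(sqrt(2)*y) + C4*cos(sqrt(2)*y)


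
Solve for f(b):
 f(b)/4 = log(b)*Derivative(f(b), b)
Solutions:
 f(b) = C1*exp(li(b)/4)


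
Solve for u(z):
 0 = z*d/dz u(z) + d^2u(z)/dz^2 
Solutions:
 u(z) = C1 + C2*erf(sqrt(2)*z/2)


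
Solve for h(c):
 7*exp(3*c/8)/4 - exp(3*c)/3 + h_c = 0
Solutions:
 h(c) = C1 - 14*exp(3*c/8)/3 + exp(3*c)/9


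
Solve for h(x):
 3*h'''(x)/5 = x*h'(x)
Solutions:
 h(x) = C1 + Integral(C2*airyai(3^(2/3)*5^(1/3)*x/3) + C3*airybi(3^(2/3)*5^(1/3)*x/3), x)


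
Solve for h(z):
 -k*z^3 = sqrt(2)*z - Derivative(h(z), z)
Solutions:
 h(z) = C1 + k*z^4/4 + sqrt(2)*z^2/2


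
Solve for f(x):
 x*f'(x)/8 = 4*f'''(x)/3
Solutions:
 f(x) = C1 + Integral(C2*airyai(6^(1/3)*x/4) + C3*airybi(6^(1/3)*x/4), x)


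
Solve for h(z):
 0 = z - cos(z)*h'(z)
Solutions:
 h(z) = C1 + Integral(z/cos(z), z)


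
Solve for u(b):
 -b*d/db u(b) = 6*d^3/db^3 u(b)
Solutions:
 u(b) = C1 + Integral(C2*airyai(-6^(2/3)*b/6) + C3*airybi(-6^(2/3)*b/6), b)


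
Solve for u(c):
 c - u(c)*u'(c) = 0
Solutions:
 u(c) = -sqrt(C1 + c^2)
 u(c) = sqrt(C1 + c^2)


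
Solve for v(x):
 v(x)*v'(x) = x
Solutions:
 v(x) = -sqrt(C1 + x^2)
 v(x) = sqrt(C1 + x^2)


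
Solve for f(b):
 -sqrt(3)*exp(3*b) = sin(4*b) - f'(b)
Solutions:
 f(b) = C1 + sqrt(3)*exp(3*b)/3 - cos(4*b)/4


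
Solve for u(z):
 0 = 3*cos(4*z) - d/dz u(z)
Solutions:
 u(z) = C1 + 3*sin(4*z)/4


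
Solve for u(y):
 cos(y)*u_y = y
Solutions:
 u(y) = C1 + Integral(y/cos(y), y)


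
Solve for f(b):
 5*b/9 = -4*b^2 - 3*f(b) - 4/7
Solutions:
 f(b) = -4*b^2/3 - 5*b/27 - 4/21


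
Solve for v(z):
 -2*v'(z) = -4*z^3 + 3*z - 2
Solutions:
 v(z) = C1 + z^4/2 - 3*z^2/4 + z


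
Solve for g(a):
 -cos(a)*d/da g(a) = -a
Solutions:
 g(a) = C1 + Integral(a/cos(a), a)


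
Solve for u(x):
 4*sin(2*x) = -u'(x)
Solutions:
 u(x) = C1 + 2*cos(2*x)


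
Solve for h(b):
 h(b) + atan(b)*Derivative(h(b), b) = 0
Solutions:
 h(b) = C1*exp(-Integral(1/atan(b), b))


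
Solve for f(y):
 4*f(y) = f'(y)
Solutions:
 f(y) = C1*exp(4*y)


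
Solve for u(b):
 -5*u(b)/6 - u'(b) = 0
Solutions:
 u(b) = C1*exp(-5*b/6)


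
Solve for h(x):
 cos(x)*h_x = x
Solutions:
 h(x) = C1 + Integral(x/cos(x), x)


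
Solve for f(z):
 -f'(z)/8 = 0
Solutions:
 f(z) = C1


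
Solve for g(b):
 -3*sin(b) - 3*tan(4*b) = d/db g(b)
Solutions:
 g(b) = C1 + 3*log(cos(4*b))/4 + 3*cos(b)


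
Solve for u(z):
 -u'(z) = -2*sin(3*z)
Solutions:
 u(z) = C1 - 2*cos(3*z)/3


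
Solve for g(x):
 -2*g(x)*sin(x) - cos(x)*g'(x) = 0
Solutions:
 g(x) = C1*cos(x)^2


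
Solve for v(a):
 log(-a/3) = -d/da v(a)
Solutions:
 v(a) = C1 - a*log(-a) + a*(1 + log(3))


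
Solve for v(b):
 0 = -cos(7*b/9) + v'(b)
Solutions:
 v(b) = C1 + 9*sin(7*b/9)/7


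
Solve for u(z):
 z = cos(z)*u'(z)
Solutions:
 u(z) = C1 + Integral(z/cos(z), z)


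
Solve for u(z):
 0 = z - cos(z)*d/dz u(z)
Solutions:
 u(z) = C1 + Integral(z/cos(z), z)


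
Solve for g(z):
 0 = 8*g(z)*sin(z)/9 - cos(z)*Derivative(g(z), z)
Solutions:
 g(z) = C1/cos(z)^(8/9)


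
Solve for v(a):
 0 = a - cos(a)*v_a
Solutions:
 v(a) = C1 + Integral(a/cos(a), a)


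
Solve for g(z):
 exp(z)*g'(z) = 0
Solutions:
 g(z) = C1


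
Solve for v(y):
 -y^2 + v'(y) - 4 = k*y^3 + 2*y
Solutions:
 v(y) = C1 + k*y^4/4 + y^3/3 + y^2 + 4*y


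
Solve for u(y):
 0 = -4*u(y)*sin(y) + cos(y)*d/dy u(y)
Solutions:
 u(y) = C1/cos(y)^4


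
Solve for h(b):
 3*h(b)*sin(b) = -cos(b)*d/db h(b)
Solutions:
 h(b) = C1*cos(b)^3


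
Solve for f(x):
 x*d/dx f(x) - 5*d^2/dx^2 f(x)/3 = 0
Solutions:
 f(x) = C1 + C2*erfi(sqrt(30)*x/10)


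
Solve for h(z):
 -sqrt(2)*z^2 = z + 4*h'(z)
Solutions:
 h(z) = C1 - sqrt(2)*z^3/12 - z^2/8


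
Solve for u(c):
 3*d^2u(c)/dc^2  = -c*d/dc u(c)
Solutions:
 u(c) = C1 + C2*erf(sqrt(6)*c/6)


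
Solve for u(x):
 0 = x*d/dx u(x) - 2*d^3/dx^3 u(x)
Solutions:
 u(x) = C1 + Integral(C2*airyai(2^(2/3)*x/2) + C3*airybi(2^(2/3)*x/2), x)


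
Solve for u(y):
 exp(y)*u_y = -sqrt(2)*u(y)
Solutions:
 u(y) = C1*exp(sqrt(2)*exp(-y))


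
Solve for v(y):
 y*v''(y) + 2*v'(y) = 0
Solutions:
 v(y) = C1 + C2/y


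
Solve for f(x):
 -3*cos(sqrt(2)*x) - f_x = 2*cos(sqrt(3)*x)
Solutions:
 f(x) = C1 - 3*sqrt(2)*sin(sqrt(2)*x)/2 - 2*sqrt(3)*sin(sqrt(3)*x)/3


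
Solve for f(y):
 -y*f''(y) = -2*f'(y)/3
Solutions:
 f(y) = C1 + C2*y^(5/3)


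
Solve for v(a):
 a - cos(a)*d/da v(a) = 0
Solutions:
 v(a) = C1 + Integral(a/cos(a), a)


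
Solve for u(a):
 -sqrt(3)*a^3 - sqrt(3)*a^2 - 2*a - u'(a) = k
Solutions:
 u(a) = C1 - sqrt(3)*a^4/4 - sqrt(3)*a^3/3 - a^2 - a*k


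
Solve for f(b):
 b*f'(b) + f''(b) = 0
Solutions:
 f(b) = C1 + C2*erf(sqrt(2)*b/2)


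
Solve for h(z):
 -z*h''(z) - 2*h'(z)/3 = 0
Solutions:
 h(z) = C1 + C2*z^(1/3)


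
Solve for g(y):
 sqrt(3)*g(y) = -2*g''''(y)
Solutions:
 g(y) = (C1*sin(2^(1/4)*3^(1/8)*y/2) + C2*cos(2^(1/4)*3^(1/8)*y/2))*exp(-2^(1/4)*3^(1/8)*y/2) + (C3*sin(2^(1/4)*3^(1/8)*y/2) + C4*cos(2^(1/4)*3^(1/8)*y/2))*exp(2^(1/4)*3^(1/8)*y/2)


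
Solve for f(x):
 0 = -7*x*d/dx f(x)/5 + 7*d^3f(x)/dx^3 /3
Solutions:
 f(x) = C1 + Integral(C2*airyai(3^(1/3)*5^(2/3)*x/5) + C3*airybi(3^(1/3)*5^(2/3)*x/5), x)
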